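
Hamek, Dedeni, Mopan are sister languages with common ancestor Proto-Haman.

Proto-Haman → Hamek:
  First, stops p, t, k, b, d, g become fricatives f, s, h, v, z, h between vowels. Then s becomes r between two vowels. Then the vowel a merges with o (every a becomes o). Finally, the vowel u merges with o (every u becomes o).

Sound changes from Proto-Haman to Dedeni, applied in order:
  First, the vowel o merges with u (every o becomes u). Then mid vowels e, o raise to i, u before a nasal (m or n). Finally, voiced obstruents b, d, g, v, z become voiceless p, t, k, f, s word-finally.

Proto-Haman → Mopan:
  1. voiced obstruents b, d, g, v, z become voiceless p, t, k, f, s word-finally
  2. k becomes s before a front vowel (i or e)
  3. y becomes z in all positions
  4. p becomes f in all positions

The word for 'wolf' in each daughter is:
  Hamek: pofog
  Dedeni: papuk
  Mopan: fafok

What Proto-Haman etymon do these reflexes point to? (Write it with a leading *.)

Position 3: Hamek has f, Dedeni has p, Mopan has f. Taking the neighbouring segments as reconstructed: Hamek f could go back to *p or *f; Dedeni p can only go back to *p; Mopan f could go back to *p or *f — the one source consistent with every daughter is *p.
Position 5: Hamek has g, Dedeni has k, Mopan has k. Hamek preserves g here (none of its changes turn any other segment into g), so the proto-segment is *g.
Position 2: Hamek has o, Dedeni has a, Mopan has a. Dedeni preserves a here (none of its changes turn any other segment into a), so the proto-segment is *a.
This points to *papog. Verify forward in each daughter:
Hamek: start from *papog.
  rule 1 (intervocalic lenition): papog → pafog
  rule 2: no change — pafog
  rule 3 (vowel merger): pafog → pofog
  rule 4: no change — pofog
  ⇒ Hamek pofog
Dedeni: *papog
  papog → papug   [vowel merger]
  papug (rule 2 does not apply)
  papug → papuk   [final devoicing]
  giving Dedeni papuk.
Mopan: *papog > papok > fafok  (by final devoicing, unconditioned shift)
No other proto-form is consistent with every reflex, so the reconstruction is *papog.

*papog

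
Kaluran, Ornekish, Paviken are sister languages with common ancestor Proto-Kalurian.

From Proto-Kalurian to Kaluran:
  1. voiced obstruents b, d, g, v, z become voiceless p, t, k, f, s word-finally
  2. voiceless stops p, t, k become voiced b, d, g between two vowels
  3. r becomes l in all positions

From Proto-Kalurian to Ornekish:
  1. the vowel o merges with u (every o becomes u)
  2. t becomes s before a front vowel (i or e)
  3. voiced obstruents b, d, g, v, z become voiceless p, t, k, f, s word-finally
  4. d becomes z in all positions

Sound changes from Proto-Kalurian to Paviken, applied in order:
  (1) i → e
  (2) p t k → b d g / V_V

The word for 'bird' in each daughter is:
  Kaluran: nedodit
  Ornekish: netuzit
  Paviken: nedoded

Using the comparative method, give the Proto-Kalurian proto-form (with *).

*netodid

Position 7: Kaluran has t, Ornekish has t, Paviken has d. Taking the neighbouring segments as reconstructed: Kaluran t could go back to *t or *d; Ornekish t could go back to *t or *d; Paviken d can only go back to *d — the one source consistent with every daughter is *d.
Position 6: Kaluran has i, Ornekish has i, Paviken has e. Kaluran preserves i here (none of its changes turn any other segment into i), so the proto-segment is *i.
Position 5: Kaluran has d, Ornekish has z, Paviken has d. Taking the neighbouring segments as reconstructed: Kaluran d could go back to *t or *d; Ornekish z could go back to *d or *z; Paviken d could go back to *t or *d — the one source consistent with every daughter is *d.
Verify the candidate proto-form against each daughter:
Kaluran: *netodid > netodit > nedodit  (by final devoicing, intervocalic voicing)
Ornekish: start from *netodid.
  rule 1 (vowel merger): netodid → netudid
  rule 2: no change — netudid
  rule 3 (final devoicing): netudid → netudit
  rule 4 (unconditioned shift): netudit → netuzit
  ⇒ Ornekish netuzit
Paviken: *netodid
  netodid → netoded   [vowel merger]
  netoded → nedoded   [intervocalic voicing]
  giving Paviken nedoded.
*netodid is the unique common source.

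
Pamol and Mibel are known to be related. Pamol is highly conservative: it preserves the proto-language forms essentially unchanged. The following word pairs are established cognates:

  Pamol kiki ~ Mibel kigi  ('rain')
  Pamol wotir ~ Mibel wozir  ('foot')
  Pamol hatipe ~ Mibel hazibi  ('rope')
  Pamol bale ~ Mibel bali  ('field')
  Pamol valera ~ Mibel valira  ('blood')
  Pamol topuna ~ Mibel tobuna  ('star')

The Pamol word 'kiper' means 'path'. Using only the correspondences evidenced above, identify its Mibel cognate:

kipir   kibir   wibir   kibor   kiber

kibir

hatipe ~ hazibi — Pamol p corresponds to Mibel b between vowels (before a front vowel).
valera ~ valira — Pamol e corresponds to Mibel i after a consonant, before r.
Applying these to Pamol 'kiper':
  kiper → kiber   (p→b between vowels (before a front vowel))
  kiber → kibir   (e→i after a consonant, before r)
So the Mibel cognate is 'kibir'.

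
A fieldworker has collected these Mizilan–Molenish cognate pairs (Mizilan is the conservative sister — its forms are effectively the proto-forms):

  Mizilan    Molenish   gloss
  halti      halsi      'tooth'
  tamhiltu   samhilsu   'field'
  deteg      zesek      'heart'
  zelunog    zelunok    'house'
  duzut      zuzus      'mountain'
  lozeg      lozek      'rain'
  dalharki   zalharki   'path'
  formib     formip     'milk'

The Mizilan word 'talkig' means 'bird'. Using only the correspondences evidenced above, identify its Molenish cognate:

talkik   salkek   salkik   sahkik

tamhiltu ~ samhilsu — Mizilan t corresponds to Molenish s word-initially before a back vowel.
deteg ~ zesek, zelunog ~ zelunok — Mizilan g corresponds to Molenish k word-finally.
Applying these to Mizilan 'talkig':
  talkig → salkig   (t→s word-initially before a back vowel)
  salkig → salkik   (g→k word-finally)
So the Molenish cognate is 'salkik'.

salkik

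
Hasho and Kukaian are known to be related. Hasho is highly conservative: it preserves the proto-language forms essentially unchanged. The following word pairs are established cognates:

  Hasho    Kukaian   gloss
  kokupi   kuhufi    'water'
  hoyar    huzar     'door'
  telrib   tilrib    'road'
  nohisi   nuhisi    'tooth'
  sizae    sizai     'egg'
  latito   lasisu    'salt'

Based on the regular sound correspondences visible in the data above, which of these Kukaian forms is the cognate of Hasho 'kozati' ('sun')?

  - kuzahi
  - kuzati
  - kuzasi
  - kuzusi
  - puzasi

kokupi ~ kuhufi, hoyar ~ huzar — Hasho o corresponds to Kukaian u after a consonant, before a consonant other than r, m, n, p, b, f, v.
latito ~ lasisu — Hasho t corresponds to Kukaian s between vowels (before a front vowel).
Applying these to Hasho 'kozati':
  kozati → kuzati   (o→u after a consonant, before a consonant other than r, m, n, p, b, f, v)
  kuzati → kuzasi   (t→s between vowels (before a front vowel))
So the Kukaian cognate is 'kuzasi'.

kuzasi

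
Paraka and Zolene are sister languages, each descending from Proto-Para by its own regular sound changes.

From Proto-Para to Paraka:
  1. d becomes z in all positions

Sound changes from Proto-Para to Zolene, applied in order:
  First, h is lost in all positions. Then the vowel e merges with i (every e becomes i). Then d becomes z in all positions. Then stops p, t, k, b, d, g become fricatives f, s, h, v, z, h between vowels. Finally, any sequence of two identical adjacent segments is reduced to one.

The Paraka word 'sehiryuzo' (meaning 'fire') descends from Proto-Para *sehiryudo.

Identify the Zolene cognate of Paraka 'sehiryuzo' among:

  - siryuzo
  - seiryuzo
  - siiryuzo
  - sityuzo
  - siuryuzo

Zolene: *sehiryudo > seiryudo > siiryudo > siiryuzo > siryuzo  (by h-loss, vowel merger, unconditioned shift, degemination)

siryuzo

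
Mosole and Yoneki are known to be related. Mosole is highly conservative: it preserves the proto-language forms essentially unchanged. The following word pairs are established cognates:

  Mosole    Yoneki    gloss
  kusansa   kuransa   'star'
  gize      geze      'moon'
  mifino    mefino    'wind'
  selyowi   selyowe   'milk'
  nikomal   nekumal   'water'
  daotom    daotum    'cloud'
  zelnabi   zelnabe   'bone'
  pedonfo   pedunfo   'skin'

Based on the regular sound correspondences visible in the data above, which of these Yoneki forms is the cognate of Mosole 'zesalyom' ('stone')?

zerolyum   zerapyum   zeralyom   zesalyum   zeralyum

zeralyum

kusansa ~ kuransa — Mosole s corresponds to Yoneki r between vowels (before a back vowel).
nikomal ~ nekumal, daotom ~ daotum — Mosole o corresponds to Yoneki u after a consonant, before a nasal.
Applying these to Mosole 'zesalyom':
  zesalyom → zeralyom   (s→r between vowels (before a back vowel))
  zeralyom → zeralyum   (o→u after a consonant, before a nasal)
So the Yoneki cognate is 'zeralyum'.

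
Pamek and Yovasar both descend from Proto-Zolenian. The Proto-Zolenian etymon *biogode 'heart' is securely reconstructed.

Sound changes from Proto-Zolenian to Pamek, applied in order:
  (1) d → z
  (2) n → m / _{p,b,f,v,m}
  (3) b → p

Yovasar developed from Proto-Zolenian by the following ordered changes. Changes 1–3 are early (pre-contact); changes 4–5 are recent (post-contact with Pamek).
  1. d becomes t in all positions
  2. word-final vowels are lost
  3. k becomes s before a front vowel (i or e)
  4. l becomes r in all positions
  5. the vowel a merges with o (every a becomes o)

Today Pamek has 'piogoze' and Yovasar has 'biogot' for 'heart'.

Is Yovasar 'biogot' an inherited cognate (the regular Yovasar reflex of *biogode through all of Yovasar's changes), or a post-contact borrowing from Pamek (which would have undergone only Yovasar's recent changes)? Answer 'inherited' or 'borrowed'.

inherited

If inherited, *biogode would pass through all of Yovasar's changes:
Yovasar: *biogode > biogote > biogot  (by unconditioned shift, apocope)
If borrowed from Pamek 'piogoze' after the early changes, it would undergo only the recent ones:
  rule 4 (unconditioned shift): no change (piogoze)
  rule 5 (vowel merger): no change (piogoze)
  ⇒ as a loan: piogoze
Yovasar 'biogot' matches the inherited outcome exactly, so it is an inherited cognate, not a loan.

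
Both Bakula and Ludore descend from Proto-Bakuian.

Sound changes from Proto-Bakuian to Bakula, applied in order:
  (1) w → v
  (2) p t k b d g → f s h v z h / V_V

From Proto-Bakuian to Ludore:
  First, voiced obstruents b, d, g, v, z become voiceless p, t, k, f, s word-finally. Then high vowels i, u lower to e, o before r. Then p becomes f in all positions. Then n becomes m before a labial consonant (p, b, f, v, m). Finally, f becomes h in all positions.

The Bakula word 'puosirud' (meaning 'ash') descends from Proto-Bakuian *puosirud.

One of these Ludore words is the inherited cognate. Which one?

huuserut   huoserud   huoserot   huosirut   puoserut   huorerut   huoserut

Ludore: *puosirud
  puosirud → puosirut   [final devoicing]
  puosirut → puoserut   [pre-rhotic lowering]
  puoserut → fuoserut   [unconditioned shift]
  fuoserut (rule 4 does not apply)
  fuoserut → huoserut   [unconditioned shift]
  giving Ludore huoserut.
Among the options, 'huoserut' alone shows every Ludore change applied in order.

huoserut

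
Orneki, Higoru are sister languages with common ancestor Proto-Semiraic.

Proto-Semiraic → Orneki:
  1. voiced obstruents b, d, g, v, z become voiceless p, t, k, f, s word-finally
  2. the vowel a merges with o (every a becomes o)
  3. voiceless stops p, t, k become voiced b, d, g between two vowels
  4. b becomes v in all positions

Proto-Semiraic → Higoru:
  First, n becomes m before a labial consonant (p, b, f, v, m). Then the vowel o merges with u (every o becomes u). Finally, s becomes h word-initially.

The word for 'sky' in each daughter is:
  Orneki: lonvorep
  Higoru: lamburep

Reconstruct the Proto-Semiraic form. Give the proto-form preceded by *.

Position 2: Orneki has o, Higoru has a. Higoru preserves a here (none of its changes turn any other segment into a), so the proto-segment is *a.
Position 3: Orneki has n, Higoru has m. Orneki preserves n here (none of its changes turn any other segment into n), so the proto-segment is *n.
Continuing position by position gives *lanborep; check it forward:
Orneki: *lanborep > lonborep > lonvorep  (by vowel merger, unconditioned shift)
Higoru: *lanborep > lamborep > lamburep  (by nasal place assimilation, vowel merger)
No other proto-form is consistent with every reflex, so the reconstruction is *lanborep.

*lanborep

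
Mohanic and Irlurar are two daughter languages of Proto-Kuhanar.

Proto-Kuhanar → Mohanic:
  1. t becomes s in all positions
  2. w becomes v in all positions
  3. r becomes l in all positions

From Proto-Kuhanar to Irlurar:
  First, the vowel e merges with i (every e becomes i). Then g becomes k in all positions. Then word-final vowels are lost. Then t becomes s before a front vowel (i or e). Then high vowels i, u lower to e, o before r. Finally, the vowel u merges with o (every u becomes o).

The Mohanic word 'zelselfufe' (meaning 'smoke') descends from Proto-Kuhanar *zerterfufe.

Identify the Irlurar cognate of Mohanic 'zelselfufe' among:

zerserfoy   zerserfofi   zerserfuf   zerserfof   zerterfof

zerserfof

Irlurar: start from *zerterfufe.
  rule 1 (vowel merger): zerterfufe → zirtirfufi
  rule 2: no change — zirtirfufi
  rule 3 (apocope): zirtirfufi → zirtirfuf
  rule 4 (palatalisation): zirtirfuf → zirsirfuf
  rule 5 (pre-rhotic lowering): zirsirfuf → zerserfuf
  rule 6 (vowel merger): zerserfuf → zerserfof
  ⇒ Irlurar zerserfof
The other candidates each miss or misapply at least one Irlurar change.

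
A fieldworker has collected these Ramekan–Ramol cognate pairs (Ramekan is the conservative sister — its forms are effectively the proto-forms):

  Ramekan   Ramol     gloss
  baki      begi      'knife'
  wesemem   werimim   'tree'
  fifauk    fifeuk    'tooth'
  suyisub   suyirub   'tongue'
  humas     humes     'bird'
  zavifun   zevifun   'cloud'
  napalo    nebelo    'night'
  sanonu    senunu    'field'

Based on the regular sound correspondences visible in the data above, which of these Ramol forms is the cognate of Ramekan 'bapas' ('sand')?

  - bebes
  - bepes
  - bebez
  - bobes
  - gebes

bebes

napalo ~ nebelo — Ramekan a corresponds to Ramol e after a consonant, before a labial obstruent.
napalo ~ nebelo — Ramekan p corresponds to Ramol b between vowels (before a back vowel).
baki ~ begi, humas ~ humes — Ramekan a corresponds to Ramol e after a consonant, before a consonant other than r, m, n, p, b, f, v.
Applying these to Ramekan 'bapas':
  bapas → bepas   (a→e after a consonant, before a labial obstruent)
  bepas → bebas   (p→b between vowels (before a back vowel))
  bebas → bebes   (a→e after a consonant, before a consonant other than r, m, n, p, b, f, v)
So the Ramol cognate is 'bebes'.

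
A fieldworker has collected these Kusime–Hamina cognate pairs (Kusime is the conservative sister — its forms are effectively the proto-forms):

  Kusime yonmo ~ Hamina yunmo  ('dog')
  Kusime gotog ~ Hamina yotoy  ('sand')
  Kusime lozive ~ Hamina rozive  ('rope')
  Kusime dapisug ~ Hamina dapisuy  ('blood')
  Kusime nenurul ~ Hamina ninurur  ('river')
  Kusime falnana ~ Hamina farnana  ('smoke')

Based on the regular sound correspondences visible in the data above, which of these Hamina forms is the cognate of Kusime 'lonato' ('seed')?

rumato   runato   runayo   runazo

runato

lozive ~ rozive — Kusime l corresponds to Hamina r word-initially before a back vowel.
yonmo ~ yunmo — Kusime o corresponds to Hamina u after a consonant, before a nasal.
Applying these to Kusime 'lonato':
  lonato → ronato   (l→r word-initially before a back vowel)
  ronato → runato   (o→u after a consonant, before a nasal)
So the Hamina cognate is 'runato'.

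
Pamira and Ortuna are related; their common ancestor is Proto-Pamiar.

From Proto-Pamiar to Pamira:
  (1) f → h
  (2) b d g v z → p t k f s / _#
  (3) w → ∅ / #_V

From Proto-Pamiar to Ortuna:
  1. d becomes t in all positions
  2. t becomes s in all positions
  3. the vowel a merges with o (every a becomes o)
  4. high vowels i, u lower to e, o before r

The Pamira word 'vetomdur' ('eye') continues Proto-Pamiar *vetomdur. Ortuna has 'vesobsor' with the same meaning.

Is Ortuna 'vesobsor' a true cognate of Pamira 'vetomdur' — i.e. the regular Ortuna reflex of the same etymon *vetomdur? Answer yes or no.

no

Derive the expected Ortuna reflex of *vetomdur:
Ortuna: *vetomdur
  vetomdur → vetomtur   [unconditioned shift]
  vetomtur → vesomsur   [unconditioned shift]
  vesomsur (rule 3 does not apply)
  vesomsur → vesomsor   [pre-rhotic lowering]
  giving Ortuna vesomsor.
The regular Ortuna reflex would be 'vesomsor', but the attested form is 'vesobsor'. The correspondence is irregular, so they are not cognates (the Ortuna form has a different source).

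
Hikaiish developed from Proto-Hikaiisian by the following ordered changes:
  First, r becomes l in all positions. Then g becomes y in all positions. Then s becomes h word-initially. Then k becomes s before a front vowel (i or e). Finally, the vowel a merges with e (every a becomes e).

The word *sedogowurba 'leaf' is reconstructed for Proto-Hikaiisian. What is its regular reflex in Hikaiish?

Hikaiish: *sedogowurba > sedogowulba > sedoyowulba > hedoyowulba > hedoyowulbe  (by unconditioned shift, unconditioned shift, debuccalisation, vowel merger)

hedoyowulbe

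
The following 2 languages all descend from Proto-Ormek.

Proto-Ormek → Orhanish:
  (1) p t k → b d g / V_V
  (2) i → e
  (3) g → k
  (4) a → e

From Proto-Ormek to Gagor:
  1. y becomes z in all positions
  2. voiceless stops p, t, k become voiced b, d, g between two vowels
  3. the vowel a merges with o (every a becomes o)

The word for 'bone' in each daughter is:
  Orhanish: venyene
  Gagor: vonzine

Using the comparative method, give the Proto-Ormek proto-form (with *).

Position 5: Orhanish has e, Gagor has i. Gagor preserves i here (none of its changes turn any other segment into i), so the proto-segment is *i.
Position 2: Orhanish has e, Gagor has o. Taking the neighbouring segments as reconstructed: Orhanish e could go back to *a or *e or *i; Gagor o could go back to *a or *o — the one source consistent with every daughter is *a.
Continuing position by position gives *vanyine; check it forward:
Orhanish: *vanyine
  vanyine (rule 1 does not apply)
  vanyine → vanyene   [vowel merger]
  vanyene (rule 3 does not apply)
  vanyene → venyene   [vowel merger]
  giving Orhanish venyene.
Gagor: start from *vanyine.
  rule 1 (unconditioned shift): vanyine → vanzine
  rule 2: no change — vanzine
  rule 3 (vowel merger): vanzine → vonzine
  ⇒ Gagor vonzine
No other proto-form is consistent with every reflex, so the reconstruction is *vanyine.

*vanyine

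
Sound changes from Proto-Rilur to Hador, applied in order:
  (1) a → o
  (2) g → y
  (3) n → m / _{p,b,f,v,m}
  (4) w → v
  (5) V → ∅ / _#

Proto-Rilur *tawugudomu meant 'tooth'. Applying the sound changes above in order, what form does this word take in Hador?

Hador: *tawugudomu
  tawugudomu → towugudomu   [vowel merger]
  towugudomu → towuyudomu   [unconditioned shift]
  towuyudomu (rule 3 does not apply)
  towuyudomu → tovuyudomu   [unconditioned shift]
  tovuyudomu → tovuyudom   [apocope]
  giving Hador tovuyudom.

tovuyudom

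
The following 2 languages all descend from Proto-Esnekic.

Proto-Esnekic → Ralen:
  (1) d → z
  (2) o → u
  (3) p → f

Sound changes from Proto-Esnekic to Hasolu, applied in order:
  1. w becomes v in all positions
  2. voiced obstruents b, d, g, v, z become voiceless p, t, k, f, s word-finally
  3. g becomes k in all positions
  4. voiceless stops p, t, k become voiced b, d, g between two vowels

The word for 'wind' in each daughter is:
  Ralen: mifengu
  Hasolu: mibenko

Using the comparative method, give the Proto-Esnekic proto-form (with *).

*mipengo

Position 6: Ralen has g, Hasolu has k. Ralen preserves g here (none of its changes turn any other segment into g), so the proto-segment is *g.
Position 3: Ralen has f, Hasolu has b. Taking the neighbouring segments as reconstructed: Ralen f could go back to *p or *f; Hasolu b could go back to *p or *b — the one source consistent with every daughter is *p.
Position 7: Ralen has u, Hasolu has o. Hasolu preserves o here (none of its changes turn any other segment into o), so the proto-segment is *o.
The remaining positions agree across the daughters. Check the candidate against every language:
Ralen: *mipengo
  mipengo (rule 1 does not apply)
  mipengo → mipengu   [vowel merger]
  mipengu → mifengu   [unconditioned shift]
  giving Ralen mifengu.
Hasolu: *mipengo > mipenko > mibenko  (by unconditioned shift, intervocalic voicing)
No other proto-form is consistent with every reflex, so the reconstruction is *mipengo.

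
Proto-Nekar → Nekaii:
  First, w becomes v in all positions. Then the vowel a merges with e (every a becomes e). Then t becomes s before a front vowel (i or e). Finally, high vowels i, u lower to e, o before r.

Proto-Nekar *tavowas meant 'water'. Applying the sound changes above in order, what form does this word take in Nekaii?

Nekaii: *tavowas > tavovas > tevoves > sevoves  (by unconditioned shift, vowel merger, palatalisation)

sevoves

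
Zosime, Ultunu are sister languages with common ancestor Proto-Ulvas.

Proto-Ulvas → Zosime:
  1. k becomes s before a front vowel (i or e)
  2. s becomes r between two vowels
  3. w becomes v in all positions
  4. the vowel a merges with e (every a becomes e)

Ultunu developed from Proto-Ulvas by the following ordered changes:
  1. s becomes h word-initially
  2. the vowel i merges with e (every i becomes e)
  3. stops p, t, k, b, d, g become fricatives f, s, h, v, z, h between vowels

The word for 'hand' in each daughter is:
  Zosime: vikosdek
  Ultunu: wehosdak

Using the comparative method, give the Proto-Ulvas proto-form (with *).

*wikosdak

Position 2: Zosime has i, Ultunu has e. Zosime preserves i here (none of its changes turn any other segment into i), so the proto-segment is *i.
Position 3: Zosime has k, Ultunu has h. Zosime preserves k here (none of its changes turn any other segment into k), so the proto-segment is *k.
Position 1: Zosime has v, Ultunu has w. Ultunu preserves w here (none of its changes turn any other segment into w), so the proto-segment is *w.
Verify the candidate proto-form against each daughter:
Zosime: *wikosdak > vikosdak > vikosdek  (by unconditioned shift, vowel merger)
Ultunu: *wikosdak > wekosdak > wehosdak  (by vowel merger, intervocalic lenition)
No other proto-form is consistent with every reflex, so the reconstruction is *wikosdak.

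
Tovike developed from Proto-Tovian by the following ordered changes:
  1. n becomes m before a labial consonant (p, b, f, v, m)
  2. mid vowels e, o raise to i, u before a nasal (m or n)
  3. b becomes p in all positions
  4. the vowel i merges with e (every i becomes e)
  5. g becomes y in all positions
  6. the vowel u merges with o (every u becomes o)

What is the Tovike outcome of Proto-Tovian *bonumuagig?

Tovike: *bonumuagig
  bonumuagig (rule 1 does not apply)
  bonumuagig → bunumuagig   [pre-nasal raising]
  bunumuagig → punumuagig   [unconditioned shift]
  punumuagig → punumuageg   [vowel merger]
  punumuageg → punumuayey   [unconditioned shift]
  punumuayey → ponomoayey   [vowel merger]
  giving Tovike ponomoayey.

ponomoayey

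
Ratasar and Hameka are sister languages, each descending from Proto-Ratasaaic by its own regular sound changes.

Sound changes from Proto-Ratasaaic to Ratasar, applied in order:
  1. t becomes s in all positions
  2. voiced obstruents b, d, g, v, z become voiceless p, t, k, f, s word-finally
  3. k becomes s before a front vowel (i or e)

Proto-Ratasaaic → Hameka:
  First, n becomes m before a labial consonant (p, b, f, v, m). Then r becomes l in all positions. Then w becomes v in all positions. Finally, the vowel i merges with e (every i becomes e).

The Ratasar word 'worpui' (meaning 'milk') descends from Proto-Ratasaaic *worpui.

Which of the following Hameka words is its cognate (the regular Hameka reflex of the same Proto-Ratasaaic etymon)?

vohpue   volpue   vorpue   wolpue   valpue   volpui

Hameka: start from *worpui.
  rule 1: no change — worpui
  rule 2 (unconditioned shift): worpui → wolpui
  rule 3 (unconditioned shift): wolpui → volpui
  rule 4 (vowel merger): volpui → volpue
  ⇒ Hameka volpue

volpue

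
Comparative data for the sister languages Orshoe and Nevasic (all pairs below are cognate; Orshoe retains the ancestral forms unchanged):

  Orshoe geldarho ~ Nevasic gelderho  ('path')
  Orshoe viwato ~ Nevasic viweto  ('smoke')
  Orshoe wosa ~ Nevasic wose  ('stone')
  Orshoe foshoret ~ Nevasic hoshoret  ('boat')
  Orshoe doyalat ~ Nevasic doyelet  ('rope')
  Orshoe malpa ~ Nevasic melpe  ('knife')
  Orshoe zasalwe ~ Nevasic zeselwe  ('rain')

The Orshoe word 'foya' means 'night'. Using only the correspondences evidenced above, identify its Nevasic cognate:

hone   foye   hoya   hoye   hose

hoye

foshoret ~ hoshoret — Orshoe f corresponds to Nevasic h word-initially before a back vowel.
wosa ~ wose, malpa ~ melpe — Orshoe a corresponds to Nevasic e word-finally.
Applying these to Orshoe 'foya':
  foya → hoya   (f→h word-initially before a back vowel)
  hoya → hoye   (a→e word-finally)
So the Nevasic cognate is 'hoye'.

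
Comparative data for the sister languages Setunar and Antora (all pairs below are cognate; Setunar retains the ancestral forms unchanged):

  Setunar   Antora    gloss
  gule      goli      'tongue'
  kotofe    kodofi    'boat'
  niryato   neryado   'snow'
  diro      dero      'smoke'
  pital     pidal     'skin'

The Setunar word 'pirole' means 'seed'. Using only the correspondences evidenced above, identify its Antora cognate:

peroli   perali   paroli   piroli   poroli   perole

niryato ~ neryado, diro ~ dero — Setunar i corresponds to Antora e after a consonant, before r.
gule ~ goli, kotofe ~ kodofi — Setunar e corresponds to Antora i word-finally.
Applying these to Setunar 'pirole':
  pirole → perole   (i→e after a consonant, before r)
  perole → peroli   (e→i word-finally)
So the Antora cognate is 'peroli'.

peroli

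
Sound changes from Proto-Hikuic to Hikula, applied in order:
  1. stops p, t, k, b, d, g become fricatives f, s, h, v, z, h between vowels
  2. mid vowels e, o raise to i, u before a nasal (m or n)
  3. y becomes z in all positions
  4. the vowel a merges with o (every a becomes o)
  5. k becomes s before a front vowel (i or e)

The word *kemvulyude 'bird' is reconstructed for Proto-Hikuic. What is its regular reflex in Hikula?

Hikula: *kemvulyude
  kemvulyude → kemvulyuze   [intervocalic lenition]
  kemvulyuze → kimvulyuze   [pre-nasal raising]
  kimvulyuze → kimvulzuze   [unconditioned shift]
  kimvulzuze (rule 4 does not apply)
  kimvulzuze → simvulzuze   [palatalisation]
  giving Hikula simvulzuze.

simvulzuze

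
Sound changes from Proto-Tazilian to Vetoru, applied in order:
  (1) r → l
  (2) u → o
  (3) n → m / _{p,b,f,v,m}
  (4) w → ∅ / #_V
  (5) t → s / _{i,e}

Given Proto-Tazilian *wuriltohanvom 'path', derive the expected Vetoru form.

Vetoru: *wuriltohanvom
  wuriltohanvom → wuliltohanvom   [unconditioned shift]
  wuliltohanvom → woliltohanvom   [vowel merger]
  woliltohanvom → woliltohamvom   [nasal place assimilation]
  woliltohamvom → oliltohamvom   [glide loss]
  oliltohamvom (rule 5 does not apply)
  giving Vetoru oliltohamvom.

oliltohamvom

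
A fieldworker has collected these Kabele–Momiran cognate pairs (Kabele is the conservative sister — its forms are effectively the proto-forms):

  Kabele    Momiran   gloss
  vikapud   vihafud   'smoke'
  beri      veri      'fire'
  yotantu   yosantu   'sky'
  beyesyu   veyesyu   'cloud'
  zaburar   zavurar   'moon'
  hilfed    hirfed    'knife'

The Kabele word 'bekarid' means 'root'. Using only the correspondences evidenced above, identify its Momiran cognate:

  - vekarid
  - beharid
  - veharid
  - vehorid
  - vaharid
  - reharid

beri ~ veri, beyesyu ~ veyesyu — Kabele b corresponds to Momiran v word-initially before a front vowel.
vikapud ~ vihafud — Kabele k corresponds to Momiran h between vowels (before a back vowel).
Applying these to Kabele 'bekarid':
  bekarid → vekarid   (b→v word-initially before a front vowel)
  vekarid → veharid   (k→h between vowels (before a back vowel))
So the Momiran cognate is 'veharid'.

veharid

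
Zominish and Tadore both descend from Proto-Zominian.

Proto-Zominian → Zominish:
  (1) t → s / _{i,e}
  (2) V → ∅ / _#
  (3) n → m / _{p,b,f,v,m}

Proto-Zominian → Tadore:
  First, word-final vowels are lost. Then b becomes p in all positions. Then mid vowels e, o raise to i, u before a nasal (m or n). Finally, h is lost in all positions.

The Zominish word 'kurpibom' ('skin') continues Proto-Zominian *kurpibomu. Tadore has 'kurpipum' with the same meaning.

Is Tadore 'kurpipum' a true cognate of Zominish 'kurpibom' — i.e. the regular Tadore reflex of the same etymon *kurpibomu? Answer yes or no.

yes

Derive the expected Tadore reflex of *kurpibomu:
Tadore: start from *kurpibomu.
  rule 1 (apocope): kurpibomu → kurpibom
  rule 2 (unconditioned shift): kurpibom → kurpipom
  rule 3 (pre-nasal raising): kurpipom → kurpipum
  rule 4: no change — kurpipum
  ⇒ Tadore kurpipum
Tadore 'kurpipum' matches the regular reflex exactly, so the pair is cognate.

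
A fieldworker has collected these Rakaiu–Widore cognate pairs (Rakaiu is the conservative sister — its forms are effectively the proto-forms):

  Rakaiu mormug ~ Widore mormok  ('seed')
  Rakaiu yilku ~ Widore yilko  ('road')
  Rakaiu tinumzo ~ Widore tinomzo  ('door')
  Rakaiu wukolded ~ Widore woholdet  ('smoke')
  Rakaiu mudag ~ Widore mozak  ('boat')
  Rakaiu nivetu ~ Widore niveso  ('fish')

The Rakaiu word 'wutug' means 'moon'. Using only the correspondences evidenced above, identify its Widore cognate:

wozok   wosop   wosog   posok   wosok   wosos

wosok

mormug ~ mormok, wukolded ~ woholdet — Rakaiu u corresponds to Widore o after a consonant, before a consonant other than r, m, n, p, b, f, v.
nivetu ~ niveso — Rakaiu t corresponds to Widore s between vowels (before a back vowel).
mormug ~ mormok, mudag ~ mozak — Rakaiu g corresponds to Widore k word-finally.
Applying these to Rakaiu 'wutug':
  wutug → wotug   (u→o after a consonant, before a consonant other than r, m, n, p, b, f, v)
  wotug → wosug   (t→s between vowels (before a back vowel))
  wosug → wosog   (u→o after a consonant, before a consonant other than r, m, n, p, b, f, v)
  wosog → wosok   (g→k word-finally)
So the Widore cognate is 'wosok'.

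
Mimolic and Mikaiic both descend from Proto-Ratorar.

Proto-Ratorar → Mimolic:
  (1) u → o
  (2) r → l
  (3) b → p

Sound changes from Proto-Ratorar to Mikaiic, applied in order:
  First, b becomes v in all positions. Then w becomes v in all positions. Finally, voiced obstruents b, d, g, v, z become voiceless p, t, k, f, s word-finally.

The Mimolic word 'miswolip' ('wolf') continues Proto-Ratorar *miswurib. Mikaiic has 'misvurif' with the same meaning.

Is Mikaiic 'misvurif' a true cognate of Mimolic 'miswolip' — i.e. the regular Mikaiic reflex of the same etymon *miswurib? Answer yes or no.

Derive the expected Mikaiic reflex of *miswurib:
Mikaiic: start from *miswurib.
  rule 1 (unconditioned shift): miswurib → miswuriv
  rule 2 (unconditioned shift): miswuriv → misvuriv
  rule 3 (final devoicing): misvuriv → misvurif
  ⇒ Mikaiic misvurif
Mikaiic 'misvurif' matches the regular reflex exactly, so the pair is cognate.

yes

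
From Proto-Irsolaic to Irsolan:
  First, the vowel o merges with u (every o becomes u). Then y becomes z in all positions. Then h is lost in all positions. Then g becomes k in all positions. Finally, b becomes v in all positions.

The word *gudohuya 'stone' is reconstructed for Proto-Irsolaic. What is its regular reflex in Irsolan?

kuduuza

Irsolan: *gudohuya > guduhuya > guduhuza > guduuza > kuduuza  (by vowel merger, unconditioned shift, h-loss, unconditioned shift)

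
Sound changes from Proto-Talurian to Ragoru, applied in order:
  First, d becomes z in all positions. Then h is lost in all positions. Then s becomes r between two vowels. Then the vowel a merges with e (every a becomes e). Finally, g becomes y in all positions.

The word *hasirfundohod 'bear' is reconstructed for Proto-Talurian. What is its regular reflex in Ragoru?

Ragoru: *hasirfundohod
  hasirfundohod → hasirfunzohoz   [unconditioned shift]
  hasirfunzohoz → asirfunzooz   [h-loss]
  asirfunzooz → arirfunzooz   [rhotacism]
  arirfunzooz → erirfunzooz   [vowel merger]
  erirfunzooz (rule 5 does not apply)
  giving Ragoru erirfunzooz.

erirfunzooz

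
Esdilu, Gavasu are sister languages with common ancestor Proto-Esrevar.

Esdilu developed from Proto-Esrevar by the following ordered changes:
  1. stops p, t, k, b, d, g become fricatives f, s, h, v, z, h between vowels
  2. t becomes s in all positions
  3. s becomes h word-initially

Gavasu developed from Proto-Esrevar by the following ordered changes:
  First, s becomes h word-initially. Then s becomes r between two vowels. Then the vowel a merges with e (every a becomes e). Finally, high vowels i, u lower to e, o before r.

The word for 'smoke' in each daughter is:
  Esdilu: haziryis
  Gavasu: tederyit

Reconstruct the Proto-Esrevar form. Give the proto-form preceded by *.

*tadiryit

Position 3: Esdilu has z, Gavasu has d. Gavasu preserves d here (none of its changes turn any other segment into d), so the proto-segment is *d.
Position 8: Esdilu has s, Gavasu has t. Gavasu preserves t here (none of its changes turn any other segment into t), so the proto-segment is *t.
Position 4: Esdilu has i, Gavasu has e. Esdilu preserves i here (none of its changes turn any other segment into i), so the proto-segment is *i.
Continuing position by position gives *tadiryit; check it forward:
Esdilu: start from *tadiryit.
  rule 1 (intervocalic lenition): tadiryit → taziryit
  rule 2 (unconditioned shift): taziryit → saziryis
  rule 3 (debuccalisation): saziryis → haziryis
  ⇒ Esdilu haziryis
Gavasu: *tadiryit
  tadiryit (rule 1 does not apply)
  tadiryit (rule 2 does not apply)
  tadiryit → tediryit   [vowel merger]
  tediryit → tederyit   [pre-rhotic lowering]
  giving Gavasu tederyit.
No other proto-form is consistent with every reflex, so the reconstruction is *tadiryit.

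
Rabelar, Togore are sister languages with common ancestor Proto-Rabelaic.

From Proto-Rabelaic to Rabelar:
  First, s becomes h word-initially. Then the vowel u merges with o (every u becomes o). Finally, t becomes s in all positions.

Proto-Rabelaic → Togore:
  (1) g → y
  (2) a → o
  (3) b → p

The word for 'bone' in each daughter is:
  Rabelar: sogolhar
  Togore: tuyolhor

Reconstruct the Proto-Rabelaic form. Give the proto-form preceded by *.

*tugolhar

Position 7: Rabelar has a, Togore has o. Rabelar preserves a here (none of its changes turn any other segment into a), so the proto-segment is *a.
Position 1: Rabelar has s, Togore has t. Togore preserves t here (none of its changes turn any other segment into t), so the proto-segment is *t.
Position 2: Rabelar has o, Togore has u. Togore preserves u here (none of its changes turn any other segment into u), so the proto-segment is *u.
Verify the candidate proto-form against each daughter:
Rabelar: *tugolhar > togolhar > sogolhar  (by vowel merger, unconditioned shift)
Togore: *tugolhar > tuyolhar > tuyolhor  (by unconditioned shift, vowel merger)
No other proto-form is consistent with every reflex, so the reconstruction is *tugolhar.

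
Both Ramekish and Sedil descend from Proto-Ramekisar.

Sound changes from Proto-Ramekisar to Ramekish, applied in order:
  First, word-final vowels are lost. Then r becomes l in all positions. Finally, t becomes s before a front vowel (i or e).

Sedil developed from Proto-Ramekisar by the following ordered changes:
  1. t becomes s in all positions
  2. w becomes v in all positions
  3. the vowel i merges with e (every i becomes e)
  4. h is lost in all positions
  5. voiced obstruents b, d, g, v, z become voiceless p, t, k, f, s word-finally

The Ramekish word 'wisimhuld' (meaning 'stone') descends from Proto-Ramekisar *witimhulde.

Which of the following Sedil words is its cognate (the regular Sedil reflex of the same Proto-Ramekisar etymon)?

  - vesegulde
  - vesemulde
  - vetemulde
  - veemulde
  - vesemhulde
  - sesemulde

Sedil: *witimhulde
  witimhulde → wisimhulde   [unconditioned shift]
  wisimhulde → visimhulde   [unconditioned shift]
  visimhulde → vesemhulde   [vowel merger]
  vesemhulde → vesemulde   [h-loss]
  vesemulde (rule 5 does not apply)
  giving Sedil vesemulde.

vesemulde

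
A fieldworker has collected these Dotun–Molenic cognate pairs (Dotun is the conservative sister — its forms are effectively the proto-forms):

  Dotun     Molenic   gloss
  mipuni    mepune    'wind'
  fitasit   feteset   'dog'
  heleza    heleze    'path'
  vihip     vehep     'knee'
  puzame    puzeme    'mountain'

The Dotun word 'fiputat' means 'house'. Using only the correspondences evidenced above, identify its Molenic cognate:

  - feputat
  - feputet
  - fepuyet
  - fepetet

mipuni ~ mepune, vihip ~ vehep — Dotun i corresponds to Molenic e after a consonant, before a labial obstruent.
fitasit ~ feteset — Dotun a corresponds to Molenic e after a consonant, before a consonant other than r, m, n, p, b, f, v.
Applying these to Dotun 'fiputat':
  fiputat → feputat   (i→e after a consonant, before a labial obstruent)
  feputat → feputet   (a→e after a consonant, before a consonant other than r, m, n, p, b, f, v)
So the Molenic cognate is 'feputet'.

feputet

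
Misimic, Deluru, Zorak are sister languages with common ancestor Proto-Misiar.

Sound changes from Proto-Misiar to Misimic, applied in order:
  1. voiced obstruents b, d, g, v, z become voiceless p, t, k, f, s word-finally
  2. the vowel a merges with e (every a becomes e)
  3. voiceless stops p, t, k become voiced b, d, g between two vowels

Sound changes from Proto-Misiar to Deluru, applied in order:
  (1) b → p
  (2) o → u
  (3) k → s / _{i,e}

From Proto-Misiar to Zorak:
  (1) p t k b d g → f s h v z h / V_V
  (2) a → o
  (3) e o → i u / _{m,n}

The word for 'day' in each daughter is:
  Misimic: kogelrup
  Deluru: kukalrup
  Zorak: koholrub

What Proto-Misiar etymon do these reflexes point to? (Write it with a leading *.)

Position 3: Misimic has g, Deluru has k, Zorak has h. Deluru preserves k here (none of its changes turn any other segment into k), so the proto-segment is *k.
Position 8: Misimic has p, Deluru has p, Zorak has b. Zorak preserves b here (none of its changes turn any other segment into b), so the proto-segment is *b.
Position 4: Misimic has e, Deluru has a, Zorak has o. Deluru preserves a here (none of its changes turn any other segment into a), so the proto-segment is *a.
Continuing position by position gives *kokalrub; check it forward:
Misimic: *kokalrub > kokalrup > kokelrup > kogelrup  (by final devoicing, vowel merger, intervocalic voicing)
Deluru: start from *kokalrub.
  rule 1 (unconditioned shift): kokalrub → kokalrup
  rule 2 (vowel merger): kokalrup → kukalrup
  rule 3: no change — kukalrup
  ⇒ Deluru kukalrup
Zorak: *kokalrub > kohalrub > koholrub  (by intervocalic lenition, vowel merger)
Only *kokalrub yields all of Misimic kogelrup, Deluru kukalrup, Zorak koholrub.

*kokalrub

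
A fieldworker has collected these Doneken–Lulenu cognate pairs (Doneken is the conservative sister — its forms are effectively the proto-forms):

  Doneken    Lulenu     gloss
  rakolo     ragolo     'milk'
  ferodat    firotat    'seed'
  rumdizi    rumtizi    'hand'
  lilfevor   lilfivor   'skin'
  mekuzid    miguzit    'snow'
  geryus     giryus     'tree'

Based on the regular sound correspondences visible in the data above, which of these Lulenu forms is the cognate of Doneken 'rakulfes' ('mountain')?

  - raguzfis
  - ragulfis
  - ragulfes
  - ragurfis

ragulfis

mekuzid ~ miguzit — Doneken k corresponds to Lulenu g between vowels (before a back vowel).
mekuzid ~ miguzit — Doneken e corresponds to Lulenu i after a consonant, before a consonant other than r, m, n, p, b, f, v.
Applying these to Doneken 'rakulfes':
  rakulfes → ragulfes   (k→g between vowels (before a back vowel))
  ragulfes → ragulfis   (e→i after a consonant, before a consonant other than r, m, n, p, b, f, v)
So the Lulenu cognate is 'ragulfis'.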